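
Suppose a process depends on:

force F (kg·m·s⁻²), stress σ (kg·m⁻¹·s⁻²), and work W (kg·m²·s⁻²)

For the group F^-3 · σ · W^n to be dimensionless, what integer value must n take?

Balance the M exponent: (1)·n from W, plus −3·(1) + (1) = -2 from the rest, must sum to zero.
n − 2 = 0, so n = 2.

2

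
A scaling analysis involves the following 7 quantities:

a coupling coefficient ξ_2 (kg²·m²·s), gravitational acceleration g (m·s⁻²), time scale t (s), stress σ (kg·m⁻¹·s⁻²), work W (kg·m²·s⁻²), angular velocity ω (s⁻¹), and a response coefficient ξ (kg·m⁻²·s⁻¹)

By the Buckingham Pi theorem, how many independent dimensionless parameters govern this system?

There are 7 variables and 3 base dimensions (M, L, T).
The dimension matrix has rank 3.
Independent dimensionless groups: 7 − 3 = 4.

4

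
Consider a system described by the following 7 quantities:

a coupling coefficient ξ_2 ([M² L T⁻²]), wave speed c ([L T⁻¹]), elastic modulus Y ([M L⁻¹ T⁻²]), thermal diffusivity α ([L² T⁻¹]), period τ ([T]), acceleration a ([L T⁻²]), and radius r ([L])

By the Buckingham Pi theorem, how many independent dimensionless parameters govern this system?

There are 7 variables and 3 base dimensions (M, L, T).
The dimension matrix has rank 3.
Independent dimensionless groups: 7 − 3 = 4.

4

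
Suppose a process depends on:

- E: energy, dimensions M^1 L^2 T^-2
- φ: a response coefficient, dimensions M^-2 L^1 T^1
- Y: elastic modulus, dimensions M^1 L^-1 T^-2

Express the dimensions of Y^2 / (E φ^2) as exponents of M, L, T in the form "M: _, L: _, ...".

M: 5, L: -6, T: -4

Collect each base-dimension exponent across the product:
  M: −(1) − 2·(-2) + 2·(1) = 5
  L: −(2) − 2·(1) + 2·(-1) = -6
  T: −(-2) − 2·(1) + 2·(-2) = -4
So the dimensions are [M⁵ L⁻⁶ T⁻⁴].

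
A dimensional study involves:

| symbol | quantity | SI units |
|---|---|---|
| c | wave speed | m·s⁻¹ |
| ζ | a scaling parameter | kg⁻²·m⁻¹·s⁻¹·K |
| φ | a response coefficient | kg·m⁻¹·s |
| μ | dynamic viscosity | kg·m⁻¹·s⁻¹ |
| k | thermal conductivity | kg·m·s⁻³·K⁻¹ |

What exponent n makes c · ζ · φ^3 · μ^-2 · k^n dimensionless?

Balance the M exponent: (1)·n from k, plus (0) + (-2) + 3·(1) − 2·(1) = -1 from the rest, must sum to zero.
n − 1 = 0, so n = 1.

1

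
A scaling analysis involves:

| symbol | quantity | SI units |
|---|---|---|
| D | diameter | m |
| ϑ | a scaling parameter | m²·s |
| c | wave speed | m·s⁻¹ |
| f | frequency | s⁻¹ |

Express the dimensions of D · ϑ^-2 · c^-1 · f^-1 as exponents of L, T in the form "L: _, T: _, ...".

Collect each base-dimension exponent across the product:
  L: (1) − 2·(2) − (1) − (0) = -4
  T: (0) − 2·(1) − (-1) − (-1) = 0
So the dimensions are [L⁻⁴].

L: -4, T: 0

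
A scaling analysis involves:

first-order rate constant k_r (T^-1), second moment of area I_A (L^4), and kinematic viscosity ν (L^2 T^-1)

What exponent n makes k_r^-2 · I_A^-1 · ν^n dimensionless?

Balance the L exponent: (2)·n from ν, plus −2·(0) − (4) = -4 from the rest, must sum to zero.
2n − 4 = 0, so n = 2.

2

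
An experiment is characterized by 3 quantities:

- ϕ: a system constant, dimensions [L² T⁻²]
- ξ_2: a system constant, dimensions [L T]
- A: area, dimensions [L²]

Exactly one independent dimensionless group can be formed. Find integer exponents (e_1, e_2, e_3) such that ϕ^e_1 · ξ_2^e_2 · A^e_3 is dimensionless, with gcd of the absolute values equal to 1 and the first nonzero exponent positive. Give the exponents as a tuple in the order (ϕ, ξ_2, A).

L: e_1·(2) + e_2·(1) + e_3·(2) = 0
T: e_1·(-2) + e_2·(1) + e_3·(0) = 0
Solving this homogeneous linear system for the smallest-integer solution (first nonzero entry positive) gives (1, 2, -2).

(1, 2, -2)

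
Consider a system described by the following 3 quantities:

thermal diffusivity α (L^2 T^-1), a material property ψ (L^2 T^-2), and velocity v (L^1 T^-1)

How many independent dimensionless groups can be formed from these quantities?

There are 3 variables and 2 base dimensions (L, T).
The dimension matrix has rank 2.
Independent dimensionless groups: 3 − 2 = 1.

1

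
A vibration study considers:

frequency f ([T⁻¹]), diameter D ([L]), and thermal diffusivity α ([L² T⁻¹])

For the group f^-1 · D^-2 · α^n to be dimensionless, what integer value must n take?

1

Balance the L exponent: (2)·n from α, plus −(0) − 2·(1) = -2 from the rest, must sum to zero.
2n − 2 = 0, so n = 1.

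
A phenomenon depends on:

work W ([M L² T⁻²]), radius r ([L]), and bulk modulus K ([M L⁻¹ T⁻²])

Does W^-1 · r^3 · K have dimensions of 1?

Sum the exponent of each base dimension across the product:
  M: −[W]_M + 3·[r]_M + [K]_M = −(1) + 3·(0) + (1) = 0
  L: −[W]_L + 3·[r]_L + [K]_L = −(2) + 3·(1) + (-1) = 0
  T: −[W]_T + 3·[r]_T + [K]_T = −(-2) + 3·(0) + (-2) = 0
All base exponents vanish — dimensionless.

yes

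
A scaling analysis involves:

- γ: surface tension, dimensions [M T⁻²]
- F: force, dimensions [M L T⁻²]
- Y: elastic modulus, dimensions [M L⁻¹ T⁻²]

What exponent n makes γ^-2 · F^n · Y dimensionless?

Balance the M exponent: (1)·n from F, plus −2·(1) + (1) = -1 from the rest, must sum to zero.
n − 1 = 0, so n = 1.

1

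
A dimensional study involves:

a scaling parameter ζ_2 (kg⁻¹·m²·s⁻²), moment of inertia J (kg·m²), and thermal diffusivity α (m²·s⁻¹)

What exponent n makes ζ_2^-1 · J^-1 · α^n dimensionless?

Balance the L exponent: (2)·n from α, plus −(2) − (2) = -4 from the rest, must sum to zero.
2n − 4 = 0, so n = 2.

2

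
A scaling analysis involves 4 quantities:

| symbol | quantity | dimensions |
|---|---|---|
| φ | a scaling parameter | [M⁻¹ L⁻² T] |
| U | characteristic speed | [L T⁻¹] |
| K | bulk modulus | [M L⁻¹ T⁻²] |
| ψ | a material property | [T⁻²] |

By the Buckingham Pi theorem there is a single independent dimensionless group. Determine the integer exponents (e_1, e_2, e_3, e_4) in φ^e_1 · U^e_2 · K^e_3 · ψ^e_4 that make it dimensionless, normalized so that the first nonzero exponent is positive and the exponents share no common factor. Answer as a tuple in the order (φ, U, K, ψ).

(1, 3, 1, -2)

M: e_1·(-1) + e_2·(0) + e_3·(1) + e_4·(0) = 0
L: e_1·(-2) + e_2·(1) + e_3·(-1) + e_4·(0) = 0
T: e_1·(1) + e_2·(-1) + e_3·(-2) + e_4·(-2) = 0
Solving this homogeneous linear system for the smallest-integer solution (first nonzero entry positive) gives (1, 3, 1, -2).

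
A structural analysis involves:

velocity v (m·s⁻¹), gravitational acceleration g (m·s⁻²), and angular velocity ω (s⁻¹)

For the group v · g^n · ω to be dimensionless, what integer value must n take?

Balance the L exponent: (1)·n from g, plus (1) + (0) = 1 from the rest, must sum to zero.
n + 1 = 0, so n = -1.

-1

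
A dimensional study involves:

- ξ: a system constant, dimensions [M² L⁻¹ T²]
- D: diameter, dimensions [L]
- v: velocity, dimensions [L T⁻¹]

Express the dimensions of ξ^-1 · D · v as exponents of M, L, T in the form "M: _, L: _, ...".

M: -2, L: 3, T: -3

Collect each base-dimension exponent across the product:
  M: −(2) + (0) + (0) = -2
  L: −(-1) + (1) + (1) = 3
  T: −(2) + (0) + (-1) = -3
So the dimensions are [M⁻² L³ T⁻³].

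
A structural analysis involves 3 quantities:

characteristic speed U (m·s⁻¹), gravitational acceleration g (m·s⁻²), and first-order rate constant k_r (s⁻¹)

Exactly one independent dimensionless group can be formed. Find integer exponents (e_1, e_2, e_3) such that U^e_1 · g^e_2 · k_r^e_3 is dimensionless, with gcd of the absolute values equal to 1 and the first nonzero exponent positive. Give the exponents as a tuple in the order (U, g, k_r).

L: e_1·(1) + e_2·(1) + e_3·(0) = 0
T: e_1·(-1) + e_2·(-2) + e_3·(-1) = 0
Solving this homogeneous linear system for the smallest-integer solution (first nonzero entry positive) gives (1, -1, 1).

(1, -1, 1)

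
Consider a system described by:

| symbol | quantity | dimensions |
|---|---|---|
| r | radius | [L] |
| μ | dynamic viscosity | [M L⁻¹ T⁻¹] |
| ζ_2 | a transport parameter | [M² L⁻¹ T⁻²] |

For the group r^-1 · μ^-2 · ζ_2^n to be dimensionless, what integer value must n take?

1

Balance the M exponent: (2)·n from ζ_2, plus −(0) − 2·(1) = -2 from the rest, must sum to zero.
2n − 2 = 0, so n = 1.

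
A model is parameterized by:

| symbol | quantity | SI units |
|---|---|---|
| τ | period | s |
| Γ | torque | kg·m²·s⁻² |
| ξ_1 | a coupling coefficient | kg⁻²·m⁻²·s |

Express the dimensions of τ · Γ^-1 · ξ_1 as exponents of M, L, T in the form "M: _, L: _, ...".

M: -3, L: -4, T: 4

Collect each base-dimension exponent across the product:
  M: (0) − (1) + (-2) = -3
  L: (0) − (2) + (-2) = -4
  T: (1) − (-2) + (1) = 4
So the dimensions are [M⁻³ L⁻⁴ T⁴].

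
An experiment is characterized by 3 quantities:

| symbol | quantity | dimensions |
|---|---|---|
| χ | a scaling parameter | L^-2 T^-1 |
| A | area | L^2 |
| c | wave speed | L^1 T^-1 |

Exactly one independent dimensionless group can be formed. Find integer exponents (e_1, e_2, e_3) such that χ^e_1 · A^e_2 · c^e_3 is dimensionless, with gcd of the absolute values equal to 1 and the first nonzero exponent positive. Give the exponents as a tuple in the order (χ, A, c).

L: e_1·(-2) + e_2·(2) + e_3·(1) = 0
T: e_1·(-1) + e_2·(0) + e_3·(-1) = 0
Solving this homogeneous linear system for the smallest-integer solution (first nonzero entry positive) gives (2, 3, -2).

(2, 3, -2)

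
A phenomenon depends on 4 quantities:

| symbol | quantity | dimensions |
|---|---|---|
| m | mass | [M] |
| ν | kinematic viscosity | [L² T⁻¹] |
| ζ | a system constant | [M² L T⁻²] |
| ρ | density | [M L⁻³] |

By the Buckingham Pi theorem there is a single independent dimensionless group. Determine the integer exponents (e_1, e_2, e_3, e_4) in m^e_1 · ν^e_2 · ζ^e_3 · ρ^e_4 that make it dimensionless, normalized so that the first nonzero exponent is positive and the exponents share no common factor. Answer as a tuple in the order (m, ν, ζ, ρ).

(1, 2, -1, 1)

M: e_1·(1) + e_2·(0) + e_3·(2) + e_4·(1) = 0
L: e_1·(0) + e_2·(2) + e_3·(1) + e_4·(-3) = 0
T: e_1·(0) + e_2·(-1) + e_3·(-2) + e_4·(0) = 0
Solving this homogeneous linear system for the smallest-integer solution (first nonzero entry positive) gives (1, 2, -1, 1).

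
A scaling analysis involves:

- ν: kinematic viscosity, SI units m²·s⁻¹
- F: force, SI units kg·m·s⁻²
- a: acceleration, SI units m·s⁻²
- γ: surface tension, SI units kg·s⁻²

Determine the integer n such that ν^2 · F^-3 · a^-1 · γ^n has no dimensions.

Balance the M exponent: (1)·n from γ, plus 2·(0) − 3·(1) − (0) = -3 from the rest, must sum to zero.
n − 3 = 0, so n = 3.

3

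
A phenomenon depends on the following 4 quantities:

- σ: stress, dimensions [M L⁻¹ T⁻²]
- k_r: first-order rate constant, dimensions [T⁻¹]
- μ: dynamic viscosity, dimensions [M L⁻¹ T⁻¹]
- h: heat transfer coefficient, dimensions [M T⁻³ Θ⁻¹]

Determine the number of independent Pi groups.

There are 4 variables and 4 base dimensions (M, L, T, Θ).
The dimension matrix has rank 3 (less than 4: the dimension vectors are linearly dependent).
Independent dimensionless groups: 4 − 3 = 1.

1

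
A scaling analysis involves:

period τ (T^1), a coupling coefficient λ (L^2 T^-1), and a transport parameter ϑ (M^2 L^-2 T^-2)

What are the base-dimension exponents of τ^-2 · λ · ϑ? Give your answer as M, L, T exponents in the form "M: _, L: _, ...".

M: 2, L: 0, T: -5

Collect each base-dimension exponent across the product:
  M: −2·(0) + (0) + (2) = 2
  L: −2·(0) + (2) + (-2) = 0
  T: −2·(1) + (-1) + (-2) = -5
So the dimensions are [M² T⁻⁵].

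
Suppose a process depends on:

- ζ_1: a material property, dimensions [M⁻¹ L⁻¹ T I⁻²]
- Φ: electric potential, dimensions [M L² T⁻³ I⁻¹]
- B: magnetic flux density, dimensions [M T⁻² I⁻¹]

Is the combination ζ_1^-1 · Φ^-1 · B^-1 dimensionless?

no

Sum the exponent of each base dimension across the product:
  M: −[ζ_1]_M − [Φ]_M − [B]_M = −(-1) − (1) − (1) = -1
  L: −[ζ_1]_L − [Φ]_L − [B]_L = −(-1) − (2) − (0) = -1
  T: −[ζ_1]_T − [Φ]_T − [B]_T = −(1) − (-3) − (-2) = 4
  I: −[ζ_1]_I − [Φ]_I − [B]_I = −(-2) − (-1) − (-1) = 4
Net dimensions [M⁻¹ L⁻¹ T⁴ I⁴] ≠ [1] — not dimensionless.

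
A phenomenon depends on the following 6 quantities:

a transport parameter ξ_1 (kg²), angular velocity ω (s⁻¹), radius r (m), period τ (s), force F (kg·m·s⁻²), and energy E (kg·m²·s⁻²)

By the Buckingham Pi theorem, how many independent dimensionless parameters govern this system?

There are 6 variables and 3 base dimensions (M, L, T).
The dimension matrix has rank 3.
Independent dimensionless groups: 6 − 3 = 3.

3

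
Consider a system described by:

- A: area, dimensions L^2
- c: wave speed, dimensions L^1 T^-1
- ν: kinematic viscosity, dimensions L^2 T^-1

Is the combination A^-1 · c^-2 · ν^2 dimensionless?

Sum the exponent of each base dimension across the product:
  M: −[A]_M − 2·[c]_M + 2·[ν]_M = −(0) − 2·(0) + 2·(0) = 0
  L: −[A]_L − 2·[c]_L + 2·[ν]_L = −(2) − 2·(1) + 2·(2) = 0
  T: −[A]_T − 2·[c]_T + 2·[ν]_T = −(0) − 2·(-1) + 2·(-1) = 0
  Θ: −[A]_Θ − 2·[c]_Θ + 2·[ν]_Θ = −(0) − 2·(0) + 2·(0) = 0
All base exponents vanish — dimensionless.

yes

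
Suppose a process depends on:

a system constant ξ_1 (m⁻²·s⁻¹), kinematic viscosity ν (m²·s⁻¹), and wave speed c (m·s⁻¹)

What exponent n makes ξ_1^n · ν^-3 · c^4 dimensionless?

-1

Balance the L exponent: (-2)·n from ξ_1, plus −3·(2) + 4·(1) = -2 from the rest, must sum to zero.
-2n − 2 = 0, so n = -1.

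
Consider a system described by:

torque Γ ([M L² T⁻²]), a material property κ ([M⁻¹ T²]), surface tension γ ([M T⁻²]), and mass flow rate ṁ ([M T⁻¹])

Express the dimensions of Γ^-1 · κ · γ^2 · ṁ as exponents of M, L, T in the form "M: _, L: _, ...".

M: 1, L: -2, T: -1

Collect each base-dimension exponent across the product:
  M: −(1) + (-1) + 2·(1) + (1) = 1
  L: −(2) + (0) + 2·(0) + (0) = -2
  T: −(-2) + (2) + 2·(-2) + (-1) = -1
So the dimensions are [M L⁻² T⁻¹].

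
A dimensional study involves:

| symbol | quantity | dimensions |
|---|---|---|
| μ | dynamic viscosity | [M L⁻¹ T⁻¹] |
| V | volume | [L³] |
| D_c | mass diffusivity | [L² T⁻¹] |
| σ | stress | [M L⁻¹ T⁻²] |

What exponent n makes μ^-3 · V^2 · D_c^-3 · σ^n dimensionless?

3

Balance the M exponent: (1)·n from σ, plus −3·(1) + 2·(0) − 3·(0) = -3 from the rest, must sum to zero.
n − 3 = 0, so n = 3.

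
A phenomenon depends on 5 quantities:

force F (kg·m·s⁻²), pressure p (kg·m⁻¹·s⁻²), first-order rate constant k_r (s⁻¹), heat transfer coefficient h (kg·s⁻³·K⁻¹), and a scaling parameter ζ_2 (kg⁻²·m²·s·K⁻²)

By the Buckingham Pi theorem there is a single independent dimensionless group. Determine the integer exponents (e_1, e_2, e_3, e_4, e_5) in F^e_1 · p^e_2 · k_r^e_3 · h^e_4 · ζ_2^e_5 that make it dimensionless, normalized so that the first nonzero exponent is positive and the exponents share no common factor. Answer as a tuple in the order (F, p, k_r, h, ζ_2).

M: e_1·(1) + e_2·(1) + e_3·(0) + e_4·(1) + e_5·(-2) = 0
L: e_1·(1) + e_2·(-1) + e_3·(0) + e_4·(0) + e_5·(2) = 0
T: e_1·(-2) + e_2·(-2) + e_3·(-1) + e_4·(-3) + e_5·(1) = 0
Θ: e_1·(0) + e_2·(0) + e_3·(0) + e_4·(-1) + e_5·(-2) = 0
Solving this homogeneous linear system for the smallest-integer solution (first nonzero entry positive) gives (1, 3, -1, -2, 1).

(1, 3, -1, -2, 1)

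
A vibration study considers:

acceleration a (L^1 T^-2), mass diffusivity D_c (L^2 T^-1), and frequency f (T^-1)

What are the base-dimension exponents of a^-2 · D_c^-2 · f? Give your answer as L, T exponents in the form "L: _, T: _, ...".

Collect each base-dimension exponent across the product:
  L: −2·(1) − 2·(2) + (0) = -6
  T: −2·(-2) − 2·(-1) + (-1) = 5
So the dimensions are [L⁻⁶ T⁵].

L: -6, T: 5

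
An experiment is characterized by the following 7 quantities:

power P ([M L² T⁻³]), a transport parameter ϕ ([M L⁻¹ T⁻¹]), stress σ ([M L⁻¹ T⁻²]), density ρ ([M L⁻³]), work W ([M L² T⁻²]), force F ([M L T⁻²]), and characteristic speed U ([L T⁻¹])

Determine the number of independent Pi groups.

4

There are 7 variables and 3 base dimensions (M, L, T).
The dimension matrix has rank 3.
Independent dimensionless groups: 7 − 3 = 4.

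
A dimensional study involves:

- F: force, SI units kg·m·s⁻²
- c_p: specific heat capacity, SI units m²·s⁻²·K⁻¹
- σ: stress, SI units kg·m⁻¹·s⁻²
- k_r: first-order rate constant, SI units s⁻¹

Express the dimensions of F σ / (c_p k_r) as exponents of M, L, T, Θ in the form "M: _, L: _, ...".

M: 2, L: -2, T: -1, Θ: 1

Collect each base-dimension exponent across the product:
  M: (1) − (0) + (1) − (0) = 2
  L: (1) − (2) + (-1) − (0) = -2
  T: (-2) − (-2) + (-2) − (-1) = -1
  Θ: (0) − (-1) + (0) − (0) = 1
So the dimensions are [M² L⁻² T⁻¹ Θ].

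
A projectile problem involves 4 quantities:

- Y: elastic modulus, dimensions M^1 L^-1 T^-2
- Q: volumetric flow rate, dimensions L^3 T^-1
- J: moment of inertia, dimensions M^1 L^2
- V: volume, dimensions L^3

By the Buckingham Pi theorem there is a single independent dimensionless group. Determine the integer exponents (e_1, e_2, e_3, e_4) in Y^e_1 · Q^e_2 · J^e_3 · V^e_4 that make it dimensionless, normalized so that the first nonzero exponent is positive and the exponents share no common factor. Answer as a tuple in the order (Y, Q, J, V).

(1, -2, -1, 3)

M: e_1·(1) + e_2·(0) + e_3·(1) + e_4·(0) = 0
L: e_1·(-1) + e_2·(3) + e_3·(2) + e_4·(3) = 0
T: e_1·(-2) + e_2·(-1) + e_3·(0) + e_4·(0) = 0
Solving this homogeneous linear system for the smallest-integer solution (first nonzero entry positive) gives (1, -2, -1, 3).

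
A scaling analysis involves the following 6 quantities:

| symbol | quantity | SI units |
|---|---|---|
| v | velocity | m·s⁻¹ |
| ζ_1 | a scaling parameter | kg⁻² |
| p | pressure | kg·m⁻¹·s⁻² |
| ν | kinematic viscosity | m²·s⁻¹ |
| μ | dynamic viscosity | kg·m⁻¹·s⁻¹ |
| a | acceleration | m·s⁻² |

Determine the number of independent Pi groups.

There are 6 variables and 3 base dimensions (M, L, T).
The dimension matrix has rank 3.
Independent dimensionless groups: 6 − 3 = 3.

3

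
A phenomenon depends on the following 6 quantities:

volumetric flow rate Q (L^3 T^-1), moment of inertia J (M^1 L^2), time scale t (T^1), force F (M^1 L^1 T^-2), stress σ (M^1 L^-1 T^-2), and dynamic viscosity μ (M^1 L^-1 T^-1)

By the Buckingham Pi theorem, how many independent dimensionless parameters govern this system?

3

There are 6 variables and 3 base dimensions (M, L, T).
The dimension matrix has rank 3.
Independent dimensionless groups: 6 − 3 = 3.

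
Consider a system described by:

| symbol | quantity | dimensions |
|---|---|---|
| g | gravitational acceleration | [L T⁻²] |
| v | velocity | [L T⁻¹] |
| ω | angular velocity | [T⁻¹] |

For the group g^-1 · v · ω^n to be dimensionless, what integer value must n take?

1

Balance the T exponent: (-1)·n from ω, plus −(-2) + (-1) = 1 from the rest, must sum to zero.
−n + 1 = 0, so n = 1.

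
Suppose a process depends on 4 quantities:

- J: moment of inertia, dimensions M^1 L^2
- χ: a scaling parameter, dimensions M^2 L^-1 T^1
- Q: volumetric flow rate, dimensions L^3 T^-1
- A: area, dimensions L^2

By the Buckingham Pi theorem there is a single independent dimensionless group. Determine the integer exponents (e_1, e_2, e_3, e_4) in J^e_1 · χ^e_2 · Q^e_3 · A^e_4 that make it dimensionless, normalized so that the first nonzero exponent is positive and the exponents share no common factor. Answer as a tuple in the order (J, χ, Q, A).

M: e_1·(1) + e_2·(2) + e_3·(0) + e_4·(0) = 0
L: e_1·(2) + e_2·(-1) + e_3·(3) + e_4·(2) = 0
T: e_1·(0) + e_2·(1) + e_3·(-1) + e_4·(0) = 0
Solving this homogeneous linear system for the smallest-integer solution (first nonzero entry positive) gives (2, -1, -1, -1).

(2, -1, -1, -1)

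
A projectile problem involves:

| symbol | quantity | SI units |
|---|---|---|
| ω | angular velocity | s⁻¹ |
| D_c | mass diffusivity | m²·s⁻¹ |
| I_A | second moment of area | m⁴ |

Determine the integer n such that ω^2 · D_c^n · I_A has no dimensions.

Balance the L exponent: (2)·n from D_c, plus 2·(0) + (4) = 4 from the rest, must sum to zero.
2n + 4 = 0, so n = -2.

-2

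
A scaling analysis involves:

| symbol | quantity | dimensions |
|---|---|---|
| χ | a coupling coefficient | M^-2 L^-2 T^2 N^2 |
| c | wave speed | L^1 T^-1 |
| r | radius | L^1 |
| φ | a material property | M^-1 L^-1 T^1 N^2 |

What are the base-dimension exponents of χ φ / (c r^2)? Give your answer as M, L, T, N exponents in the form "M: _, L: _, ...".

Collect each base-dimension exponent across the product:
  M: (-2) − (0) − 2·(0) + (-1) = -3
  L: (-2) − (1) − 2·(1) + (-1) = -6
  T: (2) − (-1) − 2·(0) + (1) = 4
  N: (2) − (0) − 2·(0) + (2) = 4
So the dimensions are [M⁻³ L⁻⁶ T⁴ N⁴].

M: -3, L: -6, T: 4, N: 4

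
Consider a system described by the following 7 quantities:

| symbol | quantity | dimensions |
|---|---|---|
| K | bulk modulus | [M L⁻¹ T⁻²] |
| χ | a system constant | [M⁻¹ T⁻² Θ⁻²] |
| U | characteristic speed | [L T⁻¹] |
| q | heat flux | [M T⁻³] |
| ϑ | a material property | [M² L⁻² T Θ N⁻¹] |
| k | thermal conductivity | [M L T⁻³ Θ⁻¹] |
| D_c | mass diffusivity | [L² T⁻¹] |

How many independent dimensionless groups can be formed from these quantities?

2

There are 7 variables and 5 base dimensions (M, L, T, Θ, N).
The dimension matrix has rank 5.
Independent dimensionless groups: 7 − 5 = 2.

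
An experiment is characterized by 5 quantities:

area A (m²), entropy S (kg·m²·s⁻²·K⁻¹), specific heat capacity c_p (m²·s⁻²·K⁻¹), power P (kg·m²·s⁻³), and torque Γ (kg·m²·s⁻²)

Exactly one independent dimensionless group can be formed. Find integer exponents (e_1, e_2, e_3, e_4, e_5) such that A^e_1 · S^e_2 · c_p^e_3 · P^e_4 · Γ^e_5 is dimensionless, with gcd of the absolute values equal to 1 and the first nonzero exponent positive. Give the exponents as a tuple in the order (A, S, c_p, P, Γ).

M: e_1·(0) + e_2·(1) + e_3·(0) + e_4·(1) + e_5·(1) = 0
L: e_1·(2) + e_2·(2) + e_3·(2) + e_4·(2) + e_5·(2) = 0
T: e_1·(0) + e_2·(-2) + e_3·(-2) + e_4·(-3) + e_5·(-2) = 0
Θ: e_1·(0) + e_2·(-1) + e_3·(-1) + e_4·(0) + e_5·(0) = 0
Solving this homogeneous linear system for the smallest-integer solution (first nonzero entry positive) gives (1, 1, -1, 2, -3).

(1, 1, -1, 2, -3)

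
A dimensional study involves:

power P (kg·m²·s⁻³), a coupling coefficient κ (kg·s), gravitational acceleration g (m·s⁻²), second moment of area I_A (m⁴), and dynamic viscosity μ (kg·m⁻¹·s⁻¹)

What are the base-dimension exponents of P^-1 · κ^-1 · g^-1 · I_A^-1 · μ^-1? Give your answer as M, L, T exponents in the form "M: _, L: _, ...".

M: -3, L: -6, T: 5

Collect each base-dimension exponent across the product:
  M: −(1) − (1) − (0) − (0) − (1) = -3
  L: −(2) − (0) − (1) − (4) − (-1) = -6
  T: −(-3) − (1) − (-2) − (0) − (-1) = 5
So the dimensions are [M⁻³ L⁻⁶ T⁵].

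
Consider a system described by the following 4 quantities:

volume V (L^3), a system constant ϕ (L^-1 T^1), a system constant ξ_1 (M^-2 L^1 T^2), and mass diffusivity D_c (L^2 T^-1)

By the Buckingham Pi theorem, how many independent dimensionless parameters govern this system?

There are 4 variables and 3 base dimensions (M, L, T).
The dimension matrix has rank 3.
Independent dimensionless groups: 4 − 3 = 1.

1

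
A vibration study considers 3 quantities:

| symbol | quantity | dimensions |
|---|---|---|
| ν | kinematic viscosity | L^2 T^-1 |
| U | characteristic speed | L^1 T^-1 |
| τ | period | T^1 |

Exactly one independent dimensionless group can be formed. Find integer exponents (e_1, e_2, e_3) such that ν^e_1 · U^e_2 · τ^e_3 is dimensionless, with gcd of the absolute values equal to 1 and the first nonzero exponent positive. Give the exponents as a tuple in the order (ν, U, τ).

L: e_1·(2) + e_2·(1) + e_3·(0) = 0
T: e_1·(-1) + e_2·(-1) + e_3·(1) = 0
Solving this homogeneous linear system for the smallest-integer solution (first nonzero entry positive) gives (1, -2, -1).

(1, -2, -1)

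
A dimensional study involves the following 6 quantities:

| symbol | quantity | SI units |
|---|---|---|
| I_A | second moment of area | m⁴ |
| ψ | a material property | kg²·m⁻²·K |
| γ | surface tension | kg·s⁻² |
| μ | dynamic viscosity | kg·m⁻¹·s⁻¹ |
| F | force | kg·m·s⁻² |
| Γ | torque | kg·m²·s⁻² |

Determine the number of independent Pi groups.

2

There are 6 variables and 4 base dimensions (M, L, T, Θ).
The dimension matrix has rank 4.
Independent dimensionless groups: 6 − 4 = 2.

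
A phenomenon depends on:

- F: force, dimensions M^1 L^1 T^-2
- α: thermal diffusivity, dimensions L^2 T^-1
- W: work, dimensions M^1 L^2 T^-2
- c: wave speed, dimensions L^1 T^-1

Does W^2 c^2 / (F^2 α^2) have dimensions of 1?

Sum the exponent of each base dimension across the product:
  M: −2·[F]_M − 2·[α]_M + 2·[W]_M + 2·[c]_M = −2·(1) − 2·(0) + 2·(1) + 2·(0) = 0
  L: −2·[F]_L − 2·[α]_L + 2·[W]_L + 2·[c]_L = −2·(1) − 2·(2) + 2·(2) + 2·(1) = 0
  T: −2·[F]_T − 2·[α]_T + 2·[W]_T + 2·[c]_T = −2·(-2) − 2·(-1) + 2·(-2) + 2·(-1) = 0
All base exponents vanish — dimensionless.

yes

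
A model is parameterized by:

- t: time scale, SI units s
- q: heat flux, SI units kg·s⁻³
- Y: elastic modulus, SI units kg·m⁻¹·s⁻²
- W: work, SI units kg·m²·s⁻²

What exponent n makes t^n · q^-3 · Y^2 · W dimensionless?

-3

Balance the T exponent: (1)·n from t, plus −3·(-3) + 2·(-2) + (-2) = 3 from the rest, must sum to zero.
n + 3 = 0, so n = -3.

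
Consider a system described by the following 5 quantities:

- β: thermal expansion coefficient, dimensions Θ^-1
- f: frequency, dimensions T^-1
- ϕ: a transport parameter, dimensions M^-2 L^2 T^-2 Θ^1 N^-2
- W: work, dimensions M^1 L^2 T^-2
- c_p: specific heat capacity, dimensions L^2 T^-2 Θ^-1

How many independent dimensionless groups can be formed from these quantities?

There are 5 variables and 5 base dimensions (M, L, T, Θ, N).
The dimension matrix has rank 5.
Independent dimensionless groups: 5 − 5 = 0.

0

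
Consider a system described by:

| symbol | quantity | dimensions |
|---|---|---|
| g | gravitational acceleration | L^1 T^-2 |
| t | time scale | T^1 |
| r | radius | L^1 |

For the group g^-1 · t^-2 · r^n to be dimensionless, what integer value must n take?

1

Balance the L exponent: (1)·n from r, plus −(1) − 2·(0) = -1 from the rest, must sum to zero.
n − 1 = 0, so n = 1.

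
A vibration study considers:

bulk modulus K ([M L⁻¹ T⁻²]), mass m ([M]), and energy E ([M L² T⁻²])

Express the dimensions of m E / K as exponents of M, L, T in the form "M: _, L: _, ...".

M: 1, L: 3, T: 0

Collect each base-dimension exponent across the product:
  M: −(1) + (1) + (1) = 1
  L: −(-1) + (0) + (2) = 3
  T: −(-2) + (0) + (-2) = 0
So the dimensions are [M L³].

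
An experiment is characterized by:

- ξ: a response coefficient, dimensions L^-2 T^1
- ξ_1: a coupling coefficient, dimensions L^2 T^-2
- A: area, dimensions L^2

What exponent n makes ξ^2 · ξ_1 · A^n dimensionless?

1

Balance the L exponent: (2)·n from A, plus 2·(-2) + (2) = -2 from the rest, must sum to zero.
2n − 2 = 0, so n = 1.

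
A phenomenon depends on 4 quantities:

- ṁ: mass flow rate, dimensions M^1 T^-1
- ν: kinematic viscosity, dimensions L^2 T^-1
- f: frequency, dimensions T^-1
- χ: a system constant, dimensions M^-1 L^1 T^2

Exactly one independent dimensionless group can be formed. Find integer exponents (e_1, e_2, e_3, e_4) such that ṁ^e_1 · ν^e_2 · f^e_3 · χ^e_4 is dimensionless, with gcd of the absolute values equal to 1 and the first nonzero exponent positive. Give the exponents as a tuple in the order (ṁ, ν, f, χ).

(2, -1, 3, 2)

M: e_1·(1) + e_2·(0) + e_3·(0) + e_4·(-1) = 0
L: e_1·(0) + e_2·(2) + e_3·(0) + e_4·(1) = 0
T: e_1·(-1) + e_2·(-1) + e_3·(-1) + e_4·(2) = 0
Solving this homogeneous linear system for the smallest-integer solution (first nonzero entry positive) gives (2, -1, 3, 2).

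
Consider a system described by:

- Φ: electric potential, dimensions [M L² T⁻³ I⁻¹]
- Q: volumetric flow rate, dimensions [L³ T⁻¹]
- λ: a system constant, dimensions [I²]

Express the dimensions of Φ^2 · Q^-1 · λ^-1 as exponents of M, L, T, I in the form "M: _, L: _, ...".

Collect each base-dimension exponent across the product:
  M: 2·(1) − (0) − (0) = 2
  L: 2·(2) − (3) − (0) = 1
  T: 2·(-3) − (-1) − (0) = -5
  I: 2·(-1) − (0) − (2) = -4
So the dimensions are [M² L T⁻⁵ I⁻⁴].

M: 2, L: 1, T: -5, I: -4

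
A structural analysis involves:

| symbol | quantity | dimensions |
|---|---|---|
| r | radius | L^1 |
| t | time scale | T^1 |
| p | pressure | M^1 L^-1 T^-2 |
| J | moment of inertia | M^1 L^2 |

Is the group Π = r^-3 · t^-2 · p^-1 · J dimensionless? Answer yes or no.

yes

Sum the exponent of each base dimension across the product:
  M: −3·[r]_M − 2·[t]_M − [p]_M + [J]_M = −3·(0) − 2·(0) − (1) + (1) = 0
  L: −3·[r]_L − 2·[t]_L − [p]_L + [J]_L = −3·(1) − 2·(0) − (-1) + (2) = 0
  T: −3·[r]_T − 2·[t]_T − [p]_T + [J]_T = −3·(0) − 2·(1) − (-2) + (0) = 0
  Θ: −3·[r]_Θ − 2·[t]_Θ − [p]_Θ + [J]_Θ = −3·(0) − 2·(0) − (0) + (0) = 0
All base exponents vanish — dimensionless.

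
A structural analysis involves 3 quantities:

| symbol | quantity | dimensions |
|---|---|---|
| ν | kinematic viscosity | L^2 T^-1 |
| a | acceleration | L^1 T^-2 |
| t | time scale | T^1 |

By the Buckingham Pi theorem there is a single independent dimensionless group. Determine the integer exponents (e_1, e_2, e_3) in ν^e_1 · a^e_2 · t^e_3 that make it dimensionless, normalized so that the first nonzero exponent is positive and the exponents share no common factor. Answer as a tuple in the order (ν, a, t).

L: e_1·(2) + e_2·(1) + e_3·(0) = 0
T: e_1·(-1) + e_2·(-2) + e_3·(1) = 0
Solving this homogeneous linear system for the smallest-integer solution (first nonzero entry positive) gives (1, -2, -3).

(1, -2, -3)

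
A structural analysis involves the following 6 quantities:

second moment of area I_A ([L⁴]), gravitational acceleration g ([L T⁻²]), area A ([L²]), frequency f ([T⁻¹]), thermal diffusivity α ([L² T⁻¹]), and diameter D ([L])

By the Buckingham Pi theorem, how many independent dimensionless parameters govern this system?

4

There are 6 variables and 2 base dimensions (L, T).
The dimension matrix has rank 2.
Independent dimensionless groups: 6 − 2 = 4.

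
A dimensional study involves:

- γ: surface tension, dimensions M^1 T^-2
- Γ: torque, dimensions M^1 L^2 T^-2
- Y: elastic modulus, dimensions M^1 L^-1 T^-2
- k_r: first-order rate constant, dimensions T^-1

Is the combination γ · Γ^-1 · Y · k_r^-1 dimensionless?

Sum the exponent of each base dimension across the product:
  M: [γ]_M − [Γ]_M + [Y]_M − [k_r]_M = (1) − (1) + (1) − (0) = 1
  L: [γ]_L − [Γ]_L + [Y]_L − [k_r]_L = (0) − (2) + (-1) − (0) = -3
  T: [γ]_T − [Γ]_T + [Y]_T − [k_r]_T = (-2) − (-2) + (-2) − (-1) = -1
Net dimensions [M L⁻³ T⁻¹] ≠ [1] — not dimensionless.

no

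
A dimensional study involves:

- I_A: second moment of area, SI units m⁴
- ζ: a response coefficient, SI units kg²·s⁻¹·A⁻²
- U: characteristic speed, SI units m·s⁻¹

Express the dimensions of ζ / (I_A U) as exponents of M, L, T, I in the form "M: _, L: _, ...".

Collect each base-dimension exponent across the product:
  M: −(0) + (2) − (0) = 2
  L: −(4) + (0) − (1) = -5
  T: −(0) + (-1) − (-1) = 0
  I: −(0) + (-2) − (0) = -2
So the dimensions are [M² L⁻⁵ I⁻²].

M: 2, L: -5, T: 0, I: -2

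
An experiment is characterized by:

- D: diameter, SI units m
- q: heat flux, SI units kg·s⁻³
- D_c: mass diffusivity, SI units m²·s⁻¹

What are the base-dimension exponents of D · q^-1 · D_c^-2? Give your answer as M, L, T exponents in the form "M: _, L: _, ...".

Collect each base-dimension exponent across the product:
  M: (0) − (1) − 2·(0) = -1
  L: (1) − (0) − 2·(2) = -3
  T: (0) − (-3) − 2·(-1) = 5
So the dimensions are [M⁻¹ L⁻³ T⁵].

M: -1, L: -3, T: 5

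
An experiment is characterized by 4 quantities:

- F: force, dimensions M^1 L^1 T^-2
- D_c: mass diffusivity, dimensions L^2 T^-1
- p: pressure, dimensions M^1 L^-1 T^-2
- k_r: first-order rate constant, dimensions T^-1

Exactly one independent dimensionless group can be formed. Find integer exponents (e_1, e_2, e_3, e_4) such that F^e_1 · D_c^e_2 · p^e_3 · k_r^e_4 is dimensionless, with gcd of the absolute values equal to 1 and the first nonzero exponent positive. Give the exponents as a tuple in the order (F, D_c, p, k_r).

(1, -1, -1, 1)

M: e_1·(1) + e_2·(0) + e_3·(1) + e_4·(0) = 0
L: e_1·(1) + e_2·(2) + e_3·(-1) + e_4·(0) = 0
T: e_1·(-2) + e_2·(-1) + e_3·(-2) + e_4·(-1) = 0
Solving this homogeneous linear system for the smallest-integer solution (first nonzero entry positive) gives (1, -1, -1, 1).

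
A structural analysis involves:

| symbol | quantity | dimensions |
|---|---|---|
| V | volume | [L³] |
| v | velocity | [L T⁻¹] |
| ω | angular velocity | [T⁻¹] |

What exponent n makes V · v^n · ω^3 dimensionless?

-3

Balance the L exponent: (1)·n from v, plus (3) + 3·(0) = 3 from the rest, must sum to zero.
n + 3 = 0, so n = -3.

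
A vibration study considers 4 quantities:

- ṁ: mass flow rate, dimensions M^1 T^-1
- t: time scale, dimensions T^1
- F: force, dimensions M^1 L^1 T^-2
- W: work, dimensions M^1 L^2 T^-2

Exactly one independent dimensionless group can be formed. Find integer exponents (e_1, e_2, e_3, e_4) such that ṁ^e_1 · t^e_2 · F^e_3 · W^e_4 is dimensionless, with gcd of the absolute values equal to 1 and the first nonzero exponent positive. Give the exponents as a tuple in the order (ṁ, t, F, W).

(1, -1, -2, 1)

M: e_1·(1) + e_2·(0) + e_3·(1) + e_4·(1) = 0
L: e_1·(0) + e_2·(0) + e_3·(1) + e_4·(2) = 0
T: e_1·(-1) + e_2·(1) + e_3·(-2) + e_4·(-2) = 0
Solving this homogeneous linear system for the smallest-integer solution (first nonzero entry positive) gives (1, -1, -2, 1).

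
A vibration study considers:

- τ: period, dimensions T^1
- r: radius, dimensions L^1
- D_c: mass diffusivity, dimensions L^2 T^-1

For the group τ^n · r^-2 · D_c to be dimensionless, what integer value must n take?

1

Balance the T exponent: (1)·n from τ, plus −2·(0) + (-1) = -1 from the rest, must sum to zero.
n − 1 = 0, so n = 1.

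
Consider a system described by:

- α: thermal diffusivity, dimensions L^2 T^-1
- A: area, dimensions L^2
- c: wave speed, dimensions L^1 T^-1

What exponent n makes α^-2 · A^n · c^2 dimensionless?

Balance the L exponent: (2)·n from A, plus −2·(2) + 2·(1) = -2 from the rest, must sum to zero.
2n − 2 = 0, so n = 1.

1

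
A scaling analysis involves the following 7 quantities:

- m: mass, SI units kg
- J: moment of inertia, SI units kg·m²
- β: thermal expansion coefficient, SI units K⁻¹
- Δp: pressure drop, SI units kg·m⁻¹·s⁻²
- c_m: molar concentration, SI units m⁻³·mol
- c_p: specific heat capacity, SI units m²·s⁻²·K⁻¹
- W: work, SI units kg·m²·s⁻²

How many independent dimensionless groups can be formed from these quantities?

2

There are 7 variables and 5 base dimensions (M, L, T, Θ, N).
The dimension matrix has rank 5.
Independent dimensionless groups: 7 − 5 = 2.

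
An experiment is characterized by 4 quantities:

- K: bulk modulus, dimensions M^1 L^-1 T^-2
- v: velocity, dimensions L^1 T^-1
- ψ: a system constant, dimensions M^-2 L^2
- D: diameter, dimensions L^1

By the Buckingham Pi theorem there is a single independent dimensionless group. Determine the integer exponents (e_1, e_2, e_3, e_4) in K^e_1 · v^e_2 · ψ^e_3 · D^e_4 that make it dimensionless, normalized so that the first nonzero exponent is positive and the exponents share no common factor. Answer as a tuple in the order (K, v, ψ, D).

M: e_1·(1) + e_2·(0) + e_3·(-2) + e_4·(0) = 0
L: e_1·(-1) + e_2·(1) + e_3·(2) + e_4·(1) = 0
T: e_1·(-2) + e_2·(-1) + e_3·(0) + e_4·(0) = 0
Solving this homogeneous linear system for the smallest-integer solution (first nonzero entry positive) gives (2, -4, 1, 4).

(2, -4, 1, 4)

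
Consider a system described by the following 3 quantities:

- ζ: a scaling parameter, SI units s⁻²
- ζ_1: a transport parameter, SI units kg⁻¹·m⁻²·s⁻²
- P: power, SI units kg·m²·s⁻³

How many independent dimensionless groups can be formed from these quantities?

There are 3 variables and 3 base dimensions (M, L, T).
The dimension matrix has rank 2 (less than 3: the dimension vectors are linearly dependent).
Independent dimensionless groups: 3 − 2 = 1.

1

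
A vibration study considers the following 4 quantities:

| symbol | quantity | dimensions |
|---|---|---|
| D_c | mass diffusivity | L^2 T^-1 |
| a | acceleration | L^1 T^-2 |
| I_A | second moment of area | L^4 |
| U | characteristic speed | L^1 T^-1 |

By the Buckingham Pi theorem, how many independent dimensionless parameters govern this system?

2

There are 4 variables and 2 base dimensions (L, T).
The dimension matrix has rank 2.
Independent dimensionless groups: 4 − 2 = 2.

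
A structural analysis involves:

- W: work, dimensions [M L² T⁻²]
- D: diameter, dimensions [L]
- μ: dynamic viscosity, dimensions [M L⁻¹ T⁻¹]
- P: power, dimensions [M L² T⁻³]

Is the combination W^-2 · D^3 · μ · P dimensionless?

Sum the exponent of each base dimension across the product:
  M: −2·[W]_M + 3·[D]_M + [μ]_M + [P]_M = −2·(1) + 3·(0) + (1) + (1) = 0
  L: −2·[W]_L + 3·[D]_L + [μ]_L + [P]_L = −2·(2) + 3·(1) + (-1) + (2) = 0
  T: −2·[W]_T + 3·[D]_T + [μ]_T + [P]_T = −2·(-2) + 3·(0) + (-1) + (-3) = 0
All base exponents vanish — dimensionless.

yes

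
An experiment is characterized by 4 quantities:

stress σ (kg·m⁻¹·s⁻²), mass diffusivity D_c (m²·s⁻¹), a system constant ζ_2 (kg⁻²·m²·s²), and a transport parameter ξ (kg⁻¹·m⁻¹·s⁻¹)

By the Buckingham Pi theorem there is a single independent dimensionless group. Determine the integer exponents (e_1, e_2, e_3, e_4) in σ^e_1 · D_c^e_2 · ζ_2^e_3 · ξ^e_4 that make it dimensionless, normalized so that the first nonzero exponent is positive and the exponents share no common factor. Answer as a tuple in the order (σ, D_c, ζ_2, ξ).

M: e_1·(1) + e_2·(0) + e_3·(-2) + e_4·(-1) = 0
L: e_1·(-1) + e_2·(2) + e_3·(2) + e_4·(-1) = 0
T: e_1·(-2) + e_2·(-1) + e_3·(2) + e_4·(-1) = 0
Solving this homogeneous linear system for the smallest-integer solution (first nonzero entry positive) gives (3, -1, 2, -1).

(3, -1, 2, -1)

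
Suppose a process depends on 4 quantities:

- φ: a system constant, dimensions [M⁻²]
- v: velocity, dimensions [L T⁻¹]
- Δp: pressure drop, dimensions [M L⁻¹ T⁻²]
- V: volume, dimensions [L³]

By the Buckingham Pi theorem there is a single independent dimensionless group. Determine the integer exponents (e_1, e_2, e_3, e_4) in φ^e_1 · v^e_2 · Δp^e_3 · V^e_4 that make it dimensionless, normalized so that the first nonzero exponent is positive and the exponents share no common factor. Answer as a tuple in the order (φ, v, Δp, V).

(1, -4, 2, 2)

M: e_1·(-2) + e_2·(0) + e_3·(1) + e_4·(0) = 0
L: e_1·(0) + e_2·(1) + e_3·(-1) + e_4·(3) = 0
T: e_1·(0) + e_2·(-1) + e_3·(-2) + e_4·(0) = 0
Solving this homogeneous linear system for the smallest-integer solution (first nonzero entry positive) gives (1, -4, 2, 2).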